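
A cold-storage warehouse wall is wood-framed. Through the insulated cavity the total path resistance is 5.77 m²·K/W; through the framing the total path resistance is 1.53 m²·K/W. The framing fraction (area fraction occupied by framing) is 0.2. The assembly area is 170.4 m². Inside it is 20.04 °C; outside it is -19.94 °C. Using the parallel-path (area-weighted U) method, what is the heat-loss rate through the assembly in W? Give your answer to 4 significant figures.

U_eff = 0.8/5.77 + 0.2/1.53 = 0.13865 + 0.13072 = 0.26937
R_eff = 1/U_eff = 3.7124 m²·K/W
Q = 170.4 × (20.04 − (-19.94)) / 3.7124 = 1835.1 W

1835 W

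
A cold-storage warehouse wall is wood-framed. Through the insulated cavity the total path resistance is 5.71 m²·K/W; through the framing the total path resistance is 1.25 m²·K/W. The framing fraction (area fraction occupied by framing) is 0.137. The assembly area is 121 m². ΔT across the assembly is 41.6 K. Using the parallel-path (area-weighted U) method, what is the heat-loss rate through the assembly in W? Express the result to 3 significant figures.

U_eff = 0.863/5.71 + 0.137/1.25 = 0.1511 + 0.1096 = 0.2607
R_eff = 1/U_eff = 3.835 m²·K/W
Q = 121 × 41.6 / 3.835 = 1312 W

1310 W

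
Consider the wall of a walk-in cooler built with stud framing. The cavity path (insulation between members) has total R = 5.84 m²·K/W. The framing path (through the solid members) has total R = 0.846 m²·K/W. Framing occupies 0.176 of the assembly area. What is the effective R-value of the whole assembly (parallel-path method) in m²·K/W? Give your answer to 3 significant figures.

U_eff = 0.824/5.84 + 0.176/0.846 = 0.1411 + 0.208 = 0.3491
R_eff = 1/U_eff = 2.864 m²·K/W

2.86 m²·K/W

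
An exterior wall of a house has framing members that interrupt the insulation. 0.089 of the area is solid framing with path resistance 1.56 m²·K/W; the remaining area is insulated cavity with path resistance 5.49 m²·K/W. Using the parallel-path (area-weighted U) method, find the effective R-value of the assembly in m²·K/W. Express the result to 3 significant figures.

U_eff = 0.911/5.49 + 0.089/1.56 = 0.1659 + 0.05705 = 0.223
R_eff = 1/U_eff = 4.485 m²·K/W

4.48 m²·K/W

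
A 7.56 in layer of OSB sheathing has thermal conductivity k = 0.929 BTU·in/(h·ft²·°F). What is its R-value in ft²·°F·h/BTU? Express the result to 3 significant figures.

R = L/k = 7.56/0.929 = 8.138 ft²·°F·h/BTU

8.14 ft²·°F·h/BTU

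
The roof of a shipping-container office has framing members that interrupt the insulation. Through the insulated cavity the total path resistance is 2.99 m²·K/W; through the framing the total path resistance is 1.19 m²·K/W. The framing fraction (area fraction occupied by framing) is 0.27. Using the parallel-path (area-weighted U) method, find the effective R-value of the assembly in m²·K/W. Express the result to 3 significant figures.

U_eff = 0.73/2.99 + 0.27/1.19 = 0.2441 + 0.2269 = 0.471
R_eff = 1/U_eff = 2.123 m²·K/W

2.12 m²·K/W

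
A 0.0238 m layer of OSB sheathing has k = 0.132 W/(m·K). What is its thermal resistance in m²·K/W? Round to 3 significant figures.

R = L/k = 0.0238/0.132 = 0.1803 m²·K/W

0.180 m²·K/W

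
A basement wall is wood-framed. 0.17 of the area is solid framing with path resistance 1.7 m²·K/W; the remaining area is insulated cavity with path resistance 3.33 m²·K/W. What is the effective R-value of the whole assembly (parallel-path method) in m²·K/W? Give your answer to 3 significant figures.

2.86 m²·K/W

U_eff = 0.83/3.33 + 0.17/1.7 = 0.2492 + 0.1 = 0.3492
R_eff = 1/U_eff = 2.863 m²·K/W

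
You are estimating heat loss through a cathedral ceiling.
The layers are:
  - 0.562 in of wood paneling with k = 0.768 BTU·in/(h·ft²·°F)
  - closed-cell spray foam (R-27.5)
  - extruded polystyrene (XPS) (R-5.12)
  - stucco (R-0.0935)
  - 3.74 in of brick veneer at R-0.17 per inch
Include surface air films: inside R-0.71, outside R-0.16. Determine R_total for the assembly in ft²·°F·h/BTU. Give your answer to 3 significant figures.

35.0 ft²·°F·h/BTU

0.562/0.768 = 0.7318
3.74 × 0.17 = 0.6358
R_total = 0.71 + 0.7318 + 27.5 + 5.12 + 0.0935 + 0.6358 + 0.16 = 34.95 ft²·°F·h/BTU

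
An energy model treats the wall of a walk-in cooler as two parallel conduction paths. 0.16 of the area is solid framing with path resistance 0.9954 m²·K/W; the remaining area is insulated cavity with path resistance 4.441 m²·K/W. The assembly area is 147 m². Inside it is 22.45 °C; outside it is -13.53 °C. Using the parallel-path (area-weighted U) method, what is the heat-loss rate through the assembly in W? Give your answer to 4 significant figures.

1851 W

U_eff = 0.84/4.441 + 0.16/0.9954 = 0.18915 + 0.16074 = 0.34989
R_eff = 1/U_eff = 2.8581 m²·K/W
Q = 147 × (22.45 − (-13.53)) / 2.8581 = 1850.6 W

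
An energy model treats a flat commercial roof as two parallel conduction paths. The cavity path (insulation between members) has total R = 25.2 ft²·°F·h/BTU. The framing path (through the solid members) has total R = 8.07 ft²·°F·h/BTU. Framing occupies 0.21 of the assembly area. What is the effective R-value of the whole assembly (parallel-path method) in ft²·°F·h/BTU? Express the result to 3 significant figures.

U_eff = 0.79/25.2 + 0.21/8.07 = 0.03135 + 0.02602 = 0.05737
R_eff = 1/U_eff = 17.43 ft²·°F·h/BTU

17.4 ft²·°F·h/BTU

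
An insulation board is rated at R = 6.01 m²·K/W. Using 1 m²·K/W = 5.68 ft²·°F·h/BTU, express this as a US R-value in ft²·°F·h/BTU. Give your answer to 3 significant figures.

34.1 ft²·°F·h/BTU

R_US = 6.01 × 5.68 = 34.14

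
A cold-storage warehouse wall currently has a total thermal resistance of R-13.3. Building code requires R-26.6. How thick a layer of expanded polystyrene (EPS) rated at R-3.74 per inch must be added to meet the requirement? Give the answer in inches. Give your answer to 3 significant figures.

3.56 in

ΔR = 26.6 − 13.3 = 13.3 ft²·°F·h/BTU
L = ΔR / (R/in) = 13.3/3.74 = 3.556 in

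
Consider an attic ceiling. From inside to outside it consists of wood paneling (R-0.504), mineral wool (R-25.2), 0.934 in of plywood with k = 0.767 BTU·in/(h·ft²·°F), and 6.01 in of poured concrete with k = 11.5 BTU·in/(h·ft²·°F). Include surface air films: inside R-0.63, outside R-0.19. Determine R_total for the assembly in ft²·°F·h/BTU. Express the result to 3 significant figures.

0.934/0.767 = 1.218
6.01/11.5 = 0.5226
R_total = 0.63 + 0.504 + 25.2 + 1.218 + 0.5226 + 0.19 = 28.26 ft²·°F·h/BTU

28.3 ft²·°F·h/BTU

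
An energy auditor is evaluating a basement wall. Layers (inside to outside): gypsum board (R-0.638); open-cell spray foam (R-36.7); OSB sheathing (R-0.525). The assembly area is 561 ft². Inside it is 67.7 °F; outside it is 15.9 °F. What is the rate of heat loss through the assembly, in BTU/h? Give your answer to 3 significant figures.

R_total = 0.638 + 36.7 + 0.525 = 37.86 ft²·°F·h/BTU
Q = A·ΔT/R = 561 × (67.7 − 15.9) / 37.86 = 767.5 BTU/h

767 BTU/h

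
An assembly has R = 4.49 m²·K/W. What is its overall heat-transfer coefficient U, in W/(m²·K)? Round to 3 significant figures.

U = 1/R = 1/4.49 = 0.2227

0.223 W/(m²·K)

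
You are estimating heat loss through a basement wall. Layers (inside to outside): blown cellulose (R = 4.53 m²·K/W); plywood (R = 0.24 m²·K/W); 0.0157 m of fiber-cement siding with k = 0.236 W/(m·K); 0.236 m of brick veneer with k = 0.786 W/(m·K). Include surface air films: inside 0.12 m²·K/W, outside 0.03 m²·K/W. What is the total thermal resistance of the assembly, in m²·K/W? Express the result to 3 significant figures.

0.0157/0.236 = 0.06653
0.236/0.786 = 0.3003
R_total = 0.12 + 4.53 + 0.24 + 0.06653 + 0.3003 + 0.03 = 5.287 m²·K/W

5.29 m²·K/W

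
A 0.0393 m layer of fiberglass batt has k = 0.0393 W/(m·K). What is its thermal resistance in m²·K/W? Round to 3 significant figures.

R = L/k = 0.0393/0.0393 = 1 m²·K/W

1.00 m²·K/W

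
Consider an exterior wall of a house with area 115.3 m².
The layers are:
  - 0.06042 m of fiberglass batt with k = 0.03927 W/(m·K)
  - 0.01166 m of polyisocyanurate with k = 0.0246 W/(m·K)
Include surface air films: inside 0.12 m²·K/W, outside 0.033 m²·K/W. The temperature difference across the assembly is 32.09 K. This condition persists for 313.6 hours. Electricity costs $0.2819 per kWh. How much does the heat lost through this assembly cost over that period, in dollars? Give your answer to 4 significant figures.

0.06042/0.03927 = 1.5386
0.01166/0.0246 = 0.47398
R_total = 0.12 + 1.5386 + 0.47398 + 0.033 = 2.1656 m²·K/W
Q = 115.3 × 32.09 / 2.1656 = 1708.6 W
E = 1708.6 W × 313.6 h / 1000 = 535.8 kWh
Cost = 535.8 × 0.2819 = $151.04

151.0 dollars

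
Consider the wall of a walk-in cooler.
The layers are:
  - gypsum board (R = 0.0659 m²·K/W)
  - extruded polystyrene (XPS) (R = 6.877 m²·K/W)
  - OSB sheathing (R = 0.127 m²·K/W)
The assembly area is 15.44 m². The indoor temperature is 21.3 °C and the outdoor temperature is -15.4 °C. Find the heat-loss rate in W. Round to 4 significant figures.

80.15 W

R_total = 0.0659 + 6.877 + 0.127 = 7.0699 m²·K/W
Q = A·ΔT/R = 15.44 × (21.3 − (-15.4)) / 7.0699 = 80.149 W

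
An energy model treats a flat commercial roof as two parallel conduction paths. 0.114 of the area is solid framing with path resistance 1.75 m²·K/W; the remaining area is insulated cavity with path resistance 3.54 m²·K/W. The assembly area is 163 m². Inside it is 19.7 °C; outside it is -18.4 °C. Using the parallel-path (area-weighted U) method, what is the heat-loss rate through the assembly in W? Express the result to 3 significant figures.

U_eff = 0.886/3.54 + 0.114/1.75 = 0.2503 + 0.06514 = 0.3154
R_eff = 1/U_eff = 3.17 m²·K/W
Q = 163 × (19.7 − (-18.4)) / 3.17 = 1959 W

1960 W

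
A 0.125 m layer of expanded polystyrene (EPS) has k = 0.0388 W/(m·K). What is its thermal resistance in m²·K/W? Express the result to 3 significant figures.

R = L/k = 0.125/0.0388 = 3.222 m²·K/W

3.22 m²·K/W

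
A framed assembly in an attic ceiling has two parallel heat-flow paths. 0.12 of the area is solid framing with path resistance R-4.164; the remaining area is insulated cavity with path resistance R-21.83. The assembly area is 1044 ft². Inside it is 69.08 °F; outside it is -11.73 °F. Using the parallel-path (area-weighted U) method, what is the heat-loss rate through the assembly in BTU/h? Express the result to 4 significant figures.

5832 BTU/h

U_eff = 0.88/21.83 + 0.12/4.164 = 0.040311 + 0.028818 = 0.06913
R_eff = 1/U_eff = 14.466 ft²·°F·h/BTU
Q = 1044 × (69.08 − (-11.73)) / 14.466 = 5832.2 BTU/h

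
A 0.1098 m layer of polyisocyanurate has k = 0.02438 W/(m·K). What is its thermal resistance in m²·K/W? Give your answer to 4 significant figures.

4.504 m²·K/W

R = L/k = 0.1098/0.02438 = 4.5037 m²·K/W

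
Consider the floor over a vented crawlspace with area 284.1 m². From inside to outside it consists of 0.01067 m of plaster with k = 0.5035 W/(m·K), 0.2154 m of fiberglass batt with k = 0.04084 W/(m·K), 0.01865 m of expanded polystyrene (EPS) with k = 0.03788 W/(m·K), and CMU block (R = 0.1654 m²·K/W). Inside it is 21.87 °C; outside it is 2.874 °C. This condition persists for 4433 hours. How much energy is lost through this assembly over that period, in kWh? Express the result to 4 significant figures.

0.01067/0.5035 = 0.021192
0.2154/0.04084 = 5.2742
0.01865/0.03788 = 0.49234
R_total = 0.021192 + 5.2742 + 0.49234 + 0.1654 = 5.9532 m²·K/W
Q = 284.1 × (21.87 − 2.874) / 5.9532 = 906.54 W
E = 906.54 W × 4433 h / 1000 = 4018.7 kWh

4019 kWh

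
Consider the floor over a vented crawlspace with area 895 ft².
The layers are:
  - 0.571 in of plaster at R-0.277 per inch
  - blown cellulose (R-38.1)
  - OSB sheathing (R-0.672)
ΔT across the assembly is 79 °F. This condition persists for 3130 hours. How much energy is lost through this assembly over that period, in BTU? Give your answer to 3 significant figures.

0.571 × 0.277 = 0.1582
R_total = 0.1582 + 38.1 + 0.672 = 38.93 ft²·°F·h/BTU
Q = 895 × 79 / 38.93 = 1816 BTU/h
E = 1816 × 3130 = 5685000 BTU

5680000 BTU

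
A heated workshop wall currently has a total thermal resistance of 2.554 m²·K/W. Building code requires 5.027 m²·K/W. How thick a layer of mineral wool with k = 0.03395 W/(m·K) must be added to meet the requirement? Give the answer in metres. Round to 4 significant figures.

0.08396 m

ΔR = 5.027 − 2.554 = 2.473 m²·K/W
L = ΔR × k = 2.473 × 0.03395 = 0.083958 m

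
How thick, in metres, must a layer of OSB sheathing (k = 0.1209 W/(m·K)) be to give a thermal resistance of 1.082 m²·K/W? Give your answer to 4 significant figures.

L = R·k = 1.082 × 0.1209 = 0.13081 m

0.1308 m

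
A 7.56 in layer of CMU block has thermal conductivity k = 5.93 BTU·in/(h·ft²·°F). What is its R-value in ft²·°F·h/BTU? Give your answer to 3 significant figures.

R = L/k = 7.56/5.93 = 1.275 ft²·°F·h/BTU

1.27 ft²·°F·h/BTU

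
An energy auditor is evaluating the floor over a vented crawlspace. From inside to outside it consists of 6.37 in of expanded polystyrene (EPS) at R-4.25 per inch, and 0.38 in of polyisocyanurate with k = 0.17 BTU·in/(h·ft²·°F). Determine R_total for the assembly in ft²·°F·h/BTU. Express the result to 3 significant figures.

6.37 × 4.25 = 27.07
0.38/0.17 = 2.235
R_total = 27.07 + 2.235 = 29.31 ft²·°F·h/BTU

29.3 ft²·°F·h/BTU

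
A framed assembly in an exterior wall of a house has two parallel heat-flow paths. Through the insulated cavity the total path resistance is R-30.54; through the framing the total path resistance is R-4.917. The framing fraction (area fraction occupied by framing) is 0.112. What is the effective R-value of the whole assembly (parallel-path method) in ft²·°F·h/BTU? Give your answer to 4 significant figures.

U_eff = 0.888/30.54 + 0.112/4.917 = 0.029077 + 0.022778 = 0.051855
R_eff = 1/U_eff = 19.285 ft²·°F·h/BTU

19.28 ft²·°F·h/BTU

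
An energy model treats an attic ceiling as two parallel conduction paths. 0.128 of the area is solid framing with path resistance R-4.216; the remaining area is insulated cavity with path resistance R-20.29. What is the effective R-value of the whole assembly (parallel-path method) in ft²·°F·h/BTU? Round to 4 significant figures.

13.64 ft²·°F·h/BTU

U_eff = 0.872/20.29 + 0.128/4.216 = 0.042977 + 0.030361 = 0.073337
R_eff = 1/U_eff = 13.636 ft²·°F·h/BTU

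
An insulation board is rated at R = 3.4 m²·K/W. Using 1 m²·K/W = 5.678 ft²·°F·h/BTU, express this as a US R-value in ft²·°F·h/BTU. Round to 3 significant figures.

R_US = 3.4 × 5.678 = 19.31

19.3 ft²·°F·h/BTU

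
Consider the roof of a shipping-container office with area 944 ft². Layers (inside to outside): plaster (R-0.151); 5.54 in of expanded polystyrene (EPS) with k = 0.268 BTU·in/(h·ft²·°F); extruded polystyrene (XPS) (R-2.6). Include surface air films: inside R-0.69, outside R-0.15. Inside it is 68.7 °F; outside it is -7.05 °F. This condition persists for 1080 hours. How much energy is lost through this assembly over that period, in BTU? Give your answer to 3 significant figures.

3180000 BTU

5.54/0.268 = 20.67
R_total = 0.69 + 0.151 + 20.67 + 2.6 + 0.15 = 24.26 ft²·°F·h/BTU
Q = 944 × (68.7 − (-7.05)) / 24.26 = 2947 BTU/h
E = 2947 × 1080 = 3183000 BTU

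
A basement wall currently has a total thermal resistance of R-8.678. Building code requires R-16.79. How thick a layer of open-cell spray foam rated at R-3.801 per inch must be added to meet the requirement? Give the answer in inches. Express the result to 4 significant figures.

ΔR = 16.79 − 8.678 = 8.112 ft²·°F·h/BTU
L = ΔR / (R/in) = 8.112/3.801 = 2.1342 in

2.134 in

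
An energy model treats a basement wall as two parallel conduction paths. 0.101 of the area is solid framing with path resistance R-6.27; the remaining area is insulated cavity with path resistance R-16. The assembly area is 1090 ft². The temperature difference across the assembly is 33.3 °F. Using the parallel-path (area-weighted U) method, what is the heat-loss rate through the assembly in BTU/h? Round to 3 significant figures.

2620 BTU/h

U_eff = 0.899/16 + 0.101/6.27 = 0.05619 + 0.01611 = 0.0723
R_eff = 1/U_eff = 13.83 ft²·°F·h/BTU
Q = 1090 × 33.3 / 13.83 = 2624 BTU/h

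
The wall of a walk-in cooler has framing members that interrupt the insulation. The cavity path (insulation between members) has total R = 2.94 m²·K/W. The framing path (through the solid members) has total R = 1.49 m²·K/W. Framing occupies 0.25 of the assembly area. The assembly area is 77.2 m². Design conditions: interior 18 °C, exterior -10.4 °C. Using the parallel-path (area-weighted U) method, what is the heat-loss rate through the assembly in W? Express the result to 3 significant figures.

927 W

U_eff = 0.75/2.94 + 0.25/1.49 = 0.2551 + 0.1678 = 0.4229
R_eff = 1/U_eff = 2.365 m²·K/W
Q = 77.2 × (18 − (-10.4)) / 2.365 = 927.2 W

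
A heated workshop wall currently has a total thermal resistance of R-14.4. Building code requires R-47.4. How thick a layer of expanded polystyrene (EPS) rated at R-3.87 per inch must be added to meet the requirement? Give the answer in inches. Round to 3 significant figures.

8.53 in

ΔR = 47.4 − 14.4 = 33 ft²·°F·h/BTU
L = ΔR / (R/in) = 33/3.87 = 8.527 in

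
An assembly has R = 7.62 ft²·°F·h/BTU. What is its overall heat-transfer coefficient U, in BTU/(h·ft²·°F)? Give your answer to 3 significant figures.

0.131 BTU/(h·ft²·°F)

U = 1/R = 1/7.62 = 0.1312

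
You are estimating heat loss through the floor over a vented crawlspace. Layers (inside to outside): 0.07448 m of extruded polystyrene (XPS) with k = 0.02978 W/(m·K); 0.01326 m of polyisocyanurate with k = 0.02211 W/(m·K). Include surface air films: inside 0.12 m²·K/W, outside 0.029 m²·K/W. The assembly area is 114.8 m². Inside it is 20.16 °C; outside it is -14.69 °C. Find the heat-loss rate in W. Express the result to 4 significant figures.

1231 W

0.07448/0.02978 = 2.501
0.01326/0.02211 = 0.59973
R_total = 0.12 + 2.501 + 0.59973 + 0.029 = 3.2497 m²·K/W
Q = A·ΔT/R = 114.8 × (20.16 − (-14.69)) / 3.2497 = 1231.1 W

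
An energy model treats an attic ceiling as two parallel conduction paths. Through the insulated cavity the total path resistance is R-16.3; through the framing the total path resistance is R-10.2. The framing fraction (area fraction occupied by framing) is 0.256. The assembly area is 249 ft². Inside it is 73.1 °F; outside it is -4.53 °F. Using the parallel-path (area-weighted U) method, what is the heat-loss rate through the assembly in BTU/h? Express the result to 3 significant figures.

1370 BTU/h

U_eff = 0.744/16.3 + 0.256/10.2 = 0.04564 + 0.0251 = 0.07074
R_eff = 1/U_eff = 14.14 ft²·°F·h/BTU
Q = 249 × (73.1 − (-4.53)) / 14.14 = 1367 BTU/h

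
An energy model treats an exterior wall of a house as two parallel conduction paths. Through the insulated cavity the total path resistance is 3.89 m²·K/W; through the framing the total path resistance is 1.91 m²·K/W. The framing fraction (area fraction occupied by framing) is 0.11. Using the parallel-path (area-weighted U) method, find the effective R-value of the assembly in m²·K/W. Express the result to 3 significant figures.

3.49 m²·K/W

U_eff = 0.89/3.89 + 0.11/1.91 = 0.2288 + 0.05759 = 0.2864
R_eff = 1/U_eff = 3.492 m²·K/W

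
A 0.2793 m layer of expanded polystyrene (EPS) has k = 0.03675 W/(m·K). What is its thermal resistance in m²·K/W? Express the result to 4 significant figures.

7.600 m²·K/W

R = L/k = 0.2793/0.03675 = 7.6 m²·K/W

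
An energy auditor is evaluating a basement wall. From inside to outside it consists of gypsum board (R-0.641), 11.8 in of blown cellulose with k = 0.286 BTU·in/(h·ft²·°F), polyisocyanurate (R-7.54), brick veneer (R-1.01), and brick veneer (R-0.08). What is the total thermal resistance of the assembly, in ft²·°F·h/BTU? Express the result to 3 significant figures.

50.5 ft²·°F·h/BTU

11.8/0.286 = 41.26
R_total = 0.641 + 41.26 + 7.54 + 1.01 + 0.08 = 50.53 ft²·°F·h/BTU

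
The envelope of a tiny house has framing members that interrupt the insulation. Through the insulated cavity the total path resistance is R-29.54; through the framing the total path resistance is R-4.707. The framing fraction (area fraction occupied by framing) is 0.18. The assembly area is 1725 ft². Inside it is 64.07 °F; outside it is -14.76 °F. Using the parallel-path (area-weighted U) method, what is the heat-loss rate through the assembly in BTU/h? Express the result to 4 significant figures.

8975 BTU/h

U_eff = 0.82/29.54 + 0.18/4.707 = 0.027759 + 0.038241 = 0.066
R_eff = 1/U_eff = 15.152 ft²·°F·h/BTU
Q = 1725 × (64.07 − (-14.76)) / 15.152 = 8974.8 BTU/h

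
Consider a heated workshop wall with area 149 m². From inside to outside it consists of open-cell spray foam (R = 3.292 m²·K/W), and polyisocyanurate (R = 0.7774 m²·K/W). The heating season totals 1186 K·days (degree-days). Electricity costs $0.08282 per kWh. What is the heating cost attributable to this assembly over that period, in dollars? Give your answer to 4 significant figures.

R_total = 3.292 + 0.7774 = 4.0694 m²·K/W
E = A × HDD × 24 / R / 1000 = 149 × 1186 × 24 / 4.0694 / 1000 = 1042.2 kWh
Cost = 1042.2 × 0.08282 = $86.315

86.32 dollars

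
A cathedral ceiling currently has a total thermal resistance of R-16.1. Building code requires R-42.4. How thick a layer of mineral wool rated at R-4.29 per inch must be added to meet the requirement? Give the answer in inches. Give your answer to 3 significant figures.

ΔR = 42.4 − 16.1 = 26.3 ft²·°F·h/BTU
L = ΔR / (R/in) = 26.3/4.29 = 6.131 in

6.13 in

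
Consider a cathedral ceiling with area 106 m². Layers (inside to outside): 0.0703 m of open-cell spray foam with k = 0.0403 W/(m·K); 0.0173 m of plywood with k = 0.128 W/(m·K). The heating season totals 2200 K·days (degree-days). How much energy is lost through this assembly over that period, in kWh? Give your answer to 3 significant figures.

2980 kWh

0.0703/0.0403 = 1.744
0.0173/0.128 = 0.1352
R_total = 1.744 + 0.1352 = 1.88 m²·K/W
E = A × HDD × 24 / R / 1000 = 106 × 2200 × 24 / 1.88 / 1000 = 2978 kWh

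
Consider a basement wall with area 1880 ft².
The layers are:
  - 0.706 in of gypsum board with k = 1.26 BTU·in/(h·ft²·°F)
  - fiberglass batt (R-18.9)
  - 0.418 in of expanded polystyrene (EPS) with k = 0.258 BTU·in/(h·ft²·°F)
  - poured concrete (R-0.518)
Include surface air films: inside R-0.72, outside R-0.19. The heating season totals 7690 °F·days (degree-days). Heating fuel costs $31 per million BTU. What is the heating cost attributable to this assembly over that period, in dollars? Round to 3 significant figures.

478 dollars

0.706/1.26 = 0.5603
0.418/0.258 = 1.62
R_total = 0.72 + 0.5603 + 18.9 + 1.62 + 0.518 + 0.19 = 22.51 ft²·°F·h/BTU
E = A × HDD × 24 / R = 1880 × 7690 × 24 / 22.51 = 15420000 BTU
Cost = 15420000/10⁶ × 31 = $477.9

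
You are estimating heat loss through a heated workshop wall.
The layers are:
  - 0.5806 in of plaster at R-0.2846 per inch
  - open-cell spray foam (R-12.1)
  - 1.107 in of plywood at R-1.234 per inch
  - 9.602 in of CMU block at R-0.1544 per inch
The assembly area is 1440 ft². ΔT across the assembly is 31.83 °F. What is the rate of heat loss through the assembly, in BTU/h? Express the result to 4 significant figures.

0.5806 × 0.2846 = 0.16524
1.107 × 1.234 = 1.366
9.602 × 0.1544 = 1.4825
R_total = 0.16524 + 12.1 + 1.366 + 1.4825 = 15.114 ft²·°F·h/BTU
Q = A·ΔT/R = 1440 × 31.83 / 15.114 = 3032.7 BTU/h

3033 BTU/h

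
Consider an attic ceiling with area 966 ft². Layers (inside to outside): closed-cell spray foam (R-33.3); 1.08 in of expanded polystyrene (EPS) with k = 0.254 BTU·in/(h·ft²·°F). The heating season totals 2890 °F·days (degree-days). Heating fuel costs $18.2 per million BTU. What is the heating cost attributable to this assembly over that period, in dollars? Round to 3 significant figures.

32.5 dollars

1.08/0.254 = 4.252
R_total = 33.3 + 4.252 = 37.55 ft²·°F·h/BTU
E = A × HDD × 24 / R = 966 × 2890 × 24 / 37.55 = 1784000 BTU
Cost = 1784000/10⁶ × 18.2 = $32.47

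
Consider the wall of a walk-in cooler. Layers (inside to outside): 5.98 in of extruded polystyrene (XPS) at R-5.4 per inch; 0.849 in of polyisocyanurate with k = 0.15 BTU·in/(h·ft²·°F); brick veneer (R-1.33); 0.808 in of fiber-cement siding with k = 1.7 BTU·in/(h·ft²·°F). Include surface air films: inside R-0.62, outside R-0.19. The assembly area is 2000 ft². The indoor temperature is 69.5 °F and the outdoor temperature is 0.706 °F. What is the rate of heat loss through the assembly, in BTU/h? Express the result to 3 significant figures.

5.98 × 5.4 = 32.29
0.849/0.15 = 5.66
0.808/1.7 = 0.4753
R_total = 0.62 + 32.29 + 5.66 + 1.33 + 0.4753 + 0.19 = 40.57 ft²·°F·h/BTU
Q = A·ΔT/R = 2000 × (69.5 − 0.706) / 40.57 = 3392 BTU/h

3390 BTU/h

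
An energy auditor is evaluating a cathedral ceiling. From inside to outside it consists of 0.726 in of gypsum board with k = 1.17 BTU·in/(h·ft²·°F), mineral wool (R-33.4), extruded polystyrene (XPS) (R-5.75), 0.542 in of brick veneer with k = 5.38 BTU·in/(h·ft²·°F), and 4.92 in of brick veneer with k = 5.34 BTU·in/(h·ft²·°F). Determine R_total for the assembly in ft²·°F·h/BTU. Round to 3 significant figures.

40.8 ft²·°F·h/BTU

0.726/1.17 = 0.6205
0.542/5.38 = 0.1007
4.92/5.34 = 0.9213
R_total = 0.6205 + 33.4 + 5.75 + 0.1007 + 0.9213 = 40.79 ft²·°F·h/BTU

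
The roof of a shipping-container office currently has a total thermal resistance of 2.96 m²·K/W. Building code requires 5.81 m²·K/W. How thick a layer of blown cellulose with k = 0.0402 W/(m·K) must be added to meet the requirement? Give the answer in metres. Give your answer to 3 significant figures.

0.115 m

ΔR = 5.81 − 2.96 = 2.85 m²·K/W
L = ΔR × k = 2.85 × 0.0402 = 0.1146 m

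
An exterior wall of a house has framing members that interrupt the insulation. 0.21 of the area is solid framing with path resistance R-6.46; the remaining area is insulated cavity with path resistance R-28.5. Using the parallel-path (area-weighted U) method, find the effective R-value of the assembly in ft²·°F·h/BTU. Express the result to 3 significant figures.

U_eff = 0.79/28.5 + 0.21/6.46 = 0.02772 + 0.03251 = 0.06023
R_eff = 1/U_eff = 16.6 ft²·°F·h/BTU

16.6 ft²·°F·h/BTU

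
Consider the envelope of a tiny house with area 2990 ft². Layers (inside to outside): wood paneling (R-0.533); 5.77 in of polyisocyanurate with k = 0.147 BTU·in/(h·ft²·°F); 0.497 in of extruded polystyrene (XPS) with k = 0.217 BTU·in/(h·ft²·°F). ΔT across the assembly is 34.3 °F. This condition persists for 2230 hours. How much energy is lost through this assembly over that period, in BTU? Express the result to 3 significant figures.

5.77/0.147 = 39.25
0.497/0.217 = 2.29
R_total = 0.533 + 39.25 + 2.29 = 42.08 ft²·°F·h/BTU
Q = 2990 × 34.3 / 42.08 = 2437 BTU/h
E = 2437 × 2230 = 5436000 BTU

5440000 BTU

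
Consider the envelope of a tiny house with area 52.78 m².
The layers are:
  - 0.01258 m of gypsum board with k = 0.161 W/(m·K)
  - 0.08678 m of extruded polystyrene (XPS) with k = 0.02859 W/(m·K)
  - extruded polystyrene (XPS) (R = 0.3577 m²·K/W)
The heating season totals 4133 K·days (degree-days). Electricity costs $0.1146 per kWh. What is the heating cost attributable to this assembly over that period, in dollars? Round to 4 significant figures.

172.8 dollars

0.01258/0.161 = 0.078137
0.08678/0.02859 = 3.0353
R_total = 0.078137 + 3.0353 + 0.3577 = 3.4712 m²·K/W
E = A × HDD × 24 / R / 1000 = 52.78 × 4133 × 24 / 3.4712 / 1000 = 1508.2 kWh
Cost = 1508.2 × 0.1146 = $172.84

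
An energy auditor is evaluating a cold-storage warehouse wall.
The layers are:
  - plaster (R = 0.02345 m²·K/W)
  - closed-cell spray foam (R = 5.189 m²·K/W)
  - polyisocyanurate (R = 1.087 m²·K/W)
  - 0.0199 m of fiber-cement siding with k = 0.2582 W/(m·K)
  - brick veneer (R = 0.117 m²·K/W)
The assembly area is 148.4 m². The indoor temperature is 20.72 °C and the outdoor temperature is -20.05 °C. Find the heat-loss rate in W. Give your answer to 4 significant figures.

931.7 W

0.0199/0.2582 = 0.077072
R_total = 0.02345 + 5.189 + 1.087 + 0.077072 + 0.117 = 6.4935 m²·K/W
Q = A·ΔT/R = 148.4 × (20.72 − (-20.05)) / 6.4935 = 931.74 W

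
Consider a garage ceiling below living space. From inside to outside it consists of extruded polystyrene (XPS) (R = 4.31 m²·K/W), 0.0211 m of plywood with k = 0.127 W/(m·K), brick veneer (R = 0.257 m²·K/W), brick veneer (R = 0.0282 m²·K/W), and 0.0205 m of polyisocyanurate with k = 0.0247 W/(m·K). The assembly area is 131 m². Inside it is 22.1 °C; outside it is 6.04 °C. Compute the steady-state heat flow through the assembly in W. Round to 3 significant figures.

376 W

0.0211/0.127 = 0.1661
0.0205/0.0247 = 0.83
R_total = 4.31 + 0.1661 + 0.257 + 0.0282 + 0.83 = 5.591 m²·K/W
Q = A·ΔT/R = 131 × (22.1 − 6.04) / 5.591 = 376.3 W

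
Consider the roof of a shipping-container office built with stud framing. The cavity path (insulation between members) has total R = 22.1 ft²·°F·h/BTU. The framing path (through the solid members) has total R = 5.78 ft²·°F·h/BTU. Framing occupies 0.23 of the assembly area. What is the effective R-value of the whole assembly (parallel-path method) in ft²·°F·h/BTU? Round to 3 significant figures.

13.4 ft²·°F·h/BTU

U_eff = 0.77/22.1 + 0.23/5.78 = 0.03484 + 0.03979 = 0.07463
R_eff = 1/U_eff = 13.4 ft²·°F·h/BTU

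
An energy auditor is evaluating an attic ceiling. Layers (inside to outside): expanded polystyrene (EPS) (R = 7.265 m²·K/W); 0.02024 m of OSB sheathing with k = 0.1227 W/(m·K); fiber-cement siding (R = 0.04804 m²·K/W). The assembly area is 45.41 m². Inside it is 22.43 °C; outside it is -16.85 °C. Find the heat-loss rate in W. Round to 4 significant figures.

238.5 W

0.02024/0.1227 = 0.16496
R_total = 7.265 + 0.16496 + 0.04804 = 7.478 m²·K/W
Q = A·ΔT/R = 45.41 × (22.43 − (-16.85)) / 7.478 = 238.53 W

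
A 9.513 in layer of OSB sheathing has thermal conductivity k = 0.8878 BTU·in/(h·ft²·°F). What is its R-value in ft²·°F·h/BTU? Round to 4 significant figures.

10.72 ft²·°F·h/BTU

R = L/k = 9.513/0.8878 = 10.715 ft²·°F·h/BTU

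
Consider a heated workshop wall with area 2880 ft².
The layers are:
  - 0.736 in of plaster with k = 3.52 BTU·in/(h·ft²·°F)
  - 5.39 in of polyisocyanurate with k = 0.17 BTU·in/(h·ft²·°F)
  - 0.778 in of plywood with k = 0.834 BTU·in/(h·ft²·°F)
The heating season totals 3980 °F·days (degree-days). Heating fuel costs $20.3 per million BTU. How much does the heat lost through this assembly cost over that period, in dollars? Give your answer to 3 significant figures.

0.736/3.52 = 0.2091
5.39/0.17 = 31.71
0.778/0.834 = 0.9329
R_total = 0.2091 + 31.71 + 0.9329 = 32.85 ft²·°F·h/BTU
E = A × HDD × 24 / R = 2880 × 3980 × 24 / 32.85 = 8375000 BTU
Cost = 8375000/10⁶ × 20.3 = $170

170 dollars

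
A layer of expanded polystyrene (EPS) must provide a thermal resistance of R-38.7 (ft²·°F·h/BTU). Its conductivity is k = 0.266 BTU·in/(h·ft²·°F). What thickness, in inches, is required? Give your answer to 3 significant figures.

L = R × k = 38.7 × 0.266 = 10.29 in

10.3 in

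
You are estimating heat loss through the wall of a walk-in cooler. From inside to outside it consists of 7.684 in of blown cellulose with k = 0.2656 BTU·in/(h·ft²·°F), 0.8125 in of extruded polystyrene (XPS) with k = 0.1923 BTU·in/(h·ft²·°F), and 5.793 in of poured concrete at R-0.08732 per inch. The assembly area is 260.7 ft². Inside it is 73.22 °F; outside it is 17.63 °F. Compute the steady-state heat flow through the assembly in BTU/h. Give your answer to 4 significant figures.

7.684/0.2656 = 28.931
0.8125/0.1923 = 4.2252
5.793 × 0.08732 = 0.50584
R_total = 28.931 + 4.2252 + 0.50584 = 33.662 ft²·°F·h/BTU
Q = A·ΔT/R = 260.7 × (73.22 − 17.63) / 33.662 = 430.53 BTU/h

430.5 BTU/h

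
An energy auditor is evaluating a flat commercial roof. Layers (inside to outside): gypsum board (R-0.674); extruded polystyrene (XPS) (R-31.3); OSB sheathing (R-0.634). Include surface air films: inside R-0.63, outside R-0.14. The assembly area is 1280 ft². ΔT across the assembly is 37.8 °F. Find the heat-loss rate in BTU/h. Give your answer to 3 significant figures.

R_total = 0.63 + 0.674 + 31.3 + 0.634 + 0.14 = 33.38 ft²·°F·h/BTU
Q = A·ΔT/R = 1280 × 37.8 / 33.38 = 1450 BTU/h

1450 BTU/h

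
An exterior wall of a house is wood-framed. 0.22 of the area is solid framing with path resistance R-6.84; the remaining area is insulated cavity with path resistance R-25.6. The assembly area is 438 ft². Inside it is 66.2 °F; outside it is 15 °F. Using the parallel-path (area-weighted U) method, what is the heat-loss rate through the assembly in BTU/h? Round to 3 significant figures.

U_eff = 0.78/25.6 + 0.22/6.84 = 0.03047 + 0.03216 = 0.06263
R_eff = 1/U_eff = 15.97 ft²·°F·h/BTU
Q = 438 × (66.2 − 15) / 15.97 = 1405 BTU/h

1400 BTU/h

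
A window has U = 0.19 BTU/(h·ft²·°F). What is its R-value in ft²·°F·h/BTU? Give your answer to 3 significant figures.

5.26 ft²·°F·h/BTU

R = 1/U = 1/0.19 = 5.263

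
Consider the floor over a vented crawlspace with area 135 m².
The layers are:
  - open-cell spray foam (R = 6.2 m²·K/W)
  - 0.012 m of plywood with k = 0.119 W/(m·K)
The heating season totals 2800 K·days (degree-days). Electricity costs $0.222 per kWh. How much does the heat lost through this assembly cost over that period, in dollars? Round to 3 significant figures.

320 dollars

0.012/0.119 = 0.1008
R_total = 6.2 + 0.1008 = 6.301 m²·K/W
E = A × HDD × 24 / R / 1000 = 135 × 2800 × 24 / 6.301 / 1000 = 1440 kWh
Cost = 1440 × 0.222 = $319.6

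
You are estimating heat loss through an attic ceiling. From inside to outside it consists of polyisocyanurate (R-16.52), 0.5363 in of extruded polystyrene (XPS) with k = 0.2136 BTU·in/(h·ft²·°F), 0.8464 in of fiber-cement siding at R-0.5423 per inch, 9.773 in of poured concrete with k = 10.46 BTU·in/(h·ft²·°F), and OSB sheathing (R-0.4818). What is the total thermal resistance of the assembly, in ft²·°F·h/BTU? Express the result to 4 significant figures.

20.91 ft²·°F·h/BTU

0.5363/0.2136 = 2.5108
0.8464 × 0.5423 = 0.459
9.773/10.46 = 0.93432
R_total = 16.52 + 2.5108 + 0.459 + 0.93432 + 0.4818 = 20.906 ft²·°F·h/BTU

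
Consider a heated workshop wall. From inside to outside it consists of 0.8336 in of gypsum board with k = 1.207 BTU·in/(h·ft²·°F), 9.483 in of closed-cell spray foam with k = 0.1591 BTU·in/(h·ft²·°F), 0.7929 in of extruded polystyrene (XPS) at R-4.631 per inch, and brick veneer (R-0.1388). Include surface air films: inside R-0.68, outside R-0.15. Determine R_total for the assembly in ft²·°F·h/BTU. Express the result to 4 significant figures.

64.94 ft²·°F·h/BTU

0.8336/1.207 = 0.69064
9.483/0.1591 = 59.604
0.7929 × 4.631 = 3.6719
R_total = 0.68 + 0.69064 + 59.604 + 3.6719 + 0.1388 + 0.15 = 64.935 ft²·°F·h/BTU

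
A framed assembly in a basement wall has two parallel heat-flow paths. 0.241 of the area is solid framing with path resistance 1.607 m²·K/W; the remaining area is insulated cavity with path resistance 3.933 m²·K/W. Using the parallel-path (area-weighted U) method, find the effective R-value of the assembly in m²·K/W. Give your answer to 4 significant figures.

U_eff = 0.759/3.933 + 0.241/1.607 = 0.19298 + 0.14997 = 0.34295
R_eff = 1/U_eff = 2.9159 m²·K/W

2.916 m²·K/W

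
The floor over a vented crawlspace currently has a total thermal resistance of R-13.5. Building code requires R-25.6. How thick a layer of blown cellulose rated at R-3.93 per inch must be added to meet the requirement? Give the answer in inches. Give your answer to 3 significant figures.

3.08 in

ΔR = 25.6 − 13.5 = 12.1 ft²·°F·h/BTU
L = ΔR / (R/in) = 12.1/3.93 = 3.079 in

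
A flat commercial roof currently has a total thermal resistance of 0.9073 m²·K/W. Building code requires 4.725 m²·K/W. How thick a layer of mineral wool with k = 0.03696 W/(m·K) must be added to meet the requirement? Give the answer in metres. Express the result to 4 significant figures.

ΔR = 4.725 − 0.9073 = 3.8177 m²·K/W
L = ΔR × k = 3.8177 × 0.03696 = 0.1411 m

0.1411 m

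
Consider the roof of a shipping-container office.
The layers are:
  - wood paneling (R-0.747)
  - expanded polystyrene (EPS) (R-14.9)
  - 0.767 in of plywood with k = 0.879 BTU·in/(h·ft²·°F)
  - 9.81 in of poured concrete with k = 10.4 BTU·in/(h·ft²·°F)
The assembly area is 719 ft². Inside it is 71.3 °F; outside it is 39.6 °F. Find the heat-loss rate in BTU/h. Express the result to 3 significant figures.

0.767/0.879 = 0.8726
9.81/10.4 = 0.9433
R_total = 0.747 + 14.9 + 0.8726 + 0.9433 = 17.46 ft²·°F·h/BTU
Q = A·ΔT/R = 719 × (71.3 − 39.6) / 17.46 = 1305 BTU/h

1310 BTU/h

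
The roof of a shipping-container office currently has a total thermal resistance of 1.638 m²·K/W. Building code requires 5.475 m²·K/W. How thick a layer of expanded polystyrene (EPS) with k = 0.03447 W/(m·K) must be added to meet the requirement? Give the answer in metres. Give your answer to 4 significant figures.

ΔR = 5.475 − 1.638 = 3.837 m²·K/W
L = ΔR × k = 3.837 × 0.03447 = 0.13226 m

0.1323 m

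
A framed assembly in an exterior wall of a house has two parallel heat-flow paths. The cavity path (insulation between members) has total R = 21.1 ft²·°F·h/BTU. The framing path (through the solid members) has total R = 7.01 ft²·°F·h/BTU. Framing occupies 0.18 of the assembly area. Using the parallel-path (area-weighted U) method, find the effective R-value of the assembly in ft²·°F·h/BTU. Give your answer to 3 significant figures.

15.5 ft²·°F·h/BTU

U_eff = 0.82/21.1 + 0.18/7.01 = 0.03886 + 0.02568 = 0.06454
R_eff = 1/U_eff = 15.49 ft²·°F·h/BTU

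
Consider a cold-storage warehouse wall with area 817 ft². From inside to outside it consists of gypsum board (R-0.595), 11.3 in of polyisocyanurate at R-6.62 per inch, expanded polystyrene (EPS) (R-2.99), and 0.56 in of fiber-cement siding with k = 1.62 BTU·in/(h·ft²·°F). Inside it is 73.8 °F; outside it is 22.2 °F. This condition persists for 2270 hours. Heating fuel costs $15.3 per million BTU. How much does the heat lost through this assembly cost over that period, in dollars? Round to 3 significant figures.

18.6 dollars

11.3 × 6.62 = 74.81
0.56/1.62 = 0.3457
R_total = 0.595 + 74.81 + 2.99 + 0.3457 = 78.74 ft²·°F·h/BTU
Q = 817 × (73.8 − 22.2) / 78.74 = 535.4 BTU/h
E = 535.4 × 2270 = 1215000 BTU
Cost = 1215000/10⁶ × 15.3 = $18.6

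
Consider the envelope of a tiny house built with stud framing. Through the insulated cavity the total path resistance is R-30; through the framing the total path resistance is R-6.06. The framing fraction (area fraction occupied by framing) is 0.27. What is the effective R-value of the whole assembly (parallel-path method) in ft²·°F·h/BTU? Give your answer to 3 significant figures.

14.5 ft²·°F·h/BTU

U_eff = 0.73/30 + 0.27/6.06 = 0.02433 + 0.04455 = 0.06889
R_eff = 1/U_eff = 14.52 ft²·°F·h/BTU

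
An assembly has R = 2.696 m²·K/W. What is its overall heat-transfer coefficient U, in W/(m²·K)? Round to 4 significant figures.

U = 1/R = 1/2.696 = 0.37092

0.3709 W/(m²·K)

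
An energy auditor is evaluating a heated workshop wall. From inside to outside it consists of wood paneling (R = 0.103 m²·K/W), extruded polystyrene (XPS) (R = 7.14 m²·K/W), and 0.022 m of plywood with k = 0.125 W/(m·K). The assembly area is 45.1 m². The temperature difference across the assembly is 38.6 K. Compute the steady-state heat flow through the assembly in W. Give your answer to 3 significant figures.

235 W

0.022/0.125 = 0.176
R_total = 0.103 + 7.14 + 0.176 = 7.419 m²·K/W
Q = A·ΔT/R = 45.1 × 38.6 / 7.419 = 234.6 W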